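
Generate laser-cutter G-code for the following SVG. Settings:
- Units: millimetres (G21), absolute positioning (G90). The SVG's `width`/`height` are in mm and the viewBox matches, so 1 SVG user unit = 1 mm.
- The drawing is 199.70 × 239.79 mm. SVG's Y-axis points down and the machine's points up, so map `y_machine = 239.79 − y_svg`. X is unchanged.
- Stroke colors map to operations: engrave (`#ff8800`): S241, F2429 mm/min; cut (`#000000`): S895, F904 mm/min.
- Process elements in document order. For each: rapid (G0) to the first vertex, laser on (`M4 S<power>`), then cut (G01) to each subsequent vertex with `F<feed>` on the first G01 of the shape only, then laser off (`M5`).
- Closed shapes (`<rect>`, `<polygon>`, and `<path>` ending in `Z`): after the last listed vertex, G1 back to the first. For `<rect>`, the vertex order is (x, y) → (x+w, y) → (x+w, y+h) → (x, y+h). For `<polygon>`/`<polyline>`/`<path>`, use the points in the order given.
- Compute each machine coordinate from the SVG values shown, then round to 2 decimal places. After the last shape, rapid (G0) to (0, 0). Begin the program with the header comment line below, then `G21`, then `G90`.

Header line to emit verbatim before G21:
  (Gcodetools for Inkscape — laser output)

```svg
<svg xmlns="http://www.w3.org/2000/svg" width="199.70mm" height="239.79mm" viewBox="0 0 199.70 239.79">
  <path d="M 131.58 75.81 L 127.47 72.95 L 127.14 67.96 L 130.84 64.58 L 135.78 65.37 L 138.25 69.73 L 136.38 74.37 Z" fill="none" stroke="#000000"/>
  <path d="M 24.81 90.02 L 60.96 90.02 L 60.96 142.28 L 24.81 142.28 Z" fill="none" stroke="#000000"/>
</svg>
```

1 u = 1 mm; y_m = 239.79 − y.

[1] `<path>` regular polygon, #000000→cut S895 F904: (131.58,163.98) → (127.47,166.84) → (127.14,171.83) → (130.84,175.21) → (135.78,174.42) → (138.25,170.06) → (136.38,165.42) → (131.58,163.98) (closed)

[2] `<path>` rectangle, #000000→cut S895 F904: (24.81,149.77) → (60.96,149.77) → (60.96,97.51) → (24.81,97.51) → (24.81,149.77) (closed)

(Gcodetools for Inkscape — laser output)
G21
G90
G0 X131.58 Y163.98
M4 S895
G01 X127.47 Y166.84 F904
G01 X127.14 Y171.83
G01 X130.84 Y175.21
G01 X135.78 Y174.42
G01 X138.25 Y170.06
G01 X136.38 Y165.42
G01 X131.58 Y163.98
M5
G0 X24.81 Y149.77
M4 S895
G01 X60.96 Y149.77 F904
G01 X60.96 Y97.51
G01 X24.81 Y97.51
G01 X24.81 Y149.77
M5
G0 X0.00 Y0.00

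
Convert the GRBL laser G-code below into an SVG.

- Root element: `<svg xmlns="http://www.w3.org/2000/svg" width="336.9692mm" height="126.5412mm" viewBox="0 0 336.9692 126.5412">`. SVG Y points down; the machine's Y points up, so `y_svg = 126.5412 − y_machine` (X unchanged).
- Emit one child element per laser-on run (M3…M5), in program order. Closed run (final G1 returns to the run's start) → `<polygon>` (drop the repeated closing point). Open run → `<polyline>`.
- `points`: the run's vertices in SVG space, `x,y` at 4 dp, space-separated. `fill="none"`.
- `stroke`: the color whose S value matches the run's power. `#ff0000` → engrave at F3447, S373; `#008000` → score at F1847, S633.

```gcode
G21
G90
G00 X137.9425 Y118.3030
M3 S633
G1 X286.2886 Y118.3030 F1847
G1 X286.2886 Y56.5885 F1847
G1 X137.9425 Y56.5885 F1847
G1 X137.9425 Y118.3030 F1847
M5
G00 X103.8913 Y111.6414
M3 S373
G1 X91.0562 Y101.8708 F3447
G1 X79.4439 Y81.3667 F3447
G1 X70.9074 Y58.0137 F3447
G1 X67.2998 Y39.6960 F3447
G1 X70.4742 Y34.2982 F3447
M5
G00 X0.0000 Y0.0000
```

<svg xmlns="http://www.w3.org/2000/svg" width="336.9692mm" height="126.5412mm" viewBox="0 0 336.9692 126.5412">
  <polygon points="137.9425,8.2382 286.2886,8.2382 286.2886,69.9527 137.9425,69.9527" fill="none" stroke="#008000"/>
  <polyline points="103.8913,14.8998 91.0562,24.6704 79.4439,45.1745 70.9074,68.5275 67.2998,86.8452 70.4742,92.2430" fill="none" stroke="#ff0000"/>
</svg>

Each laser-on run becomes one SVG element. Flip Y back into SVG space with y_svg = 126.5412 − y_machine.

Run 1: power S633 maps to stroke `#008000` (score). The run returns to its start, so emit a `<polygon>` with points (Y-flipped): 137.9425,8.2382 286.2886,8.2382 286.2886,69.9527 137.9425,69.9527.

Run 2: S373 ⇒ engrave layer `#ff0000`. The run is open, so emit a `<polyline>` with points (Y-flipped): 103.8913,14.8998 91.0562,24.6704 79.4439,45.1745 70.9074,68.5275 67.2998,86.8452 70.4742,92.2430.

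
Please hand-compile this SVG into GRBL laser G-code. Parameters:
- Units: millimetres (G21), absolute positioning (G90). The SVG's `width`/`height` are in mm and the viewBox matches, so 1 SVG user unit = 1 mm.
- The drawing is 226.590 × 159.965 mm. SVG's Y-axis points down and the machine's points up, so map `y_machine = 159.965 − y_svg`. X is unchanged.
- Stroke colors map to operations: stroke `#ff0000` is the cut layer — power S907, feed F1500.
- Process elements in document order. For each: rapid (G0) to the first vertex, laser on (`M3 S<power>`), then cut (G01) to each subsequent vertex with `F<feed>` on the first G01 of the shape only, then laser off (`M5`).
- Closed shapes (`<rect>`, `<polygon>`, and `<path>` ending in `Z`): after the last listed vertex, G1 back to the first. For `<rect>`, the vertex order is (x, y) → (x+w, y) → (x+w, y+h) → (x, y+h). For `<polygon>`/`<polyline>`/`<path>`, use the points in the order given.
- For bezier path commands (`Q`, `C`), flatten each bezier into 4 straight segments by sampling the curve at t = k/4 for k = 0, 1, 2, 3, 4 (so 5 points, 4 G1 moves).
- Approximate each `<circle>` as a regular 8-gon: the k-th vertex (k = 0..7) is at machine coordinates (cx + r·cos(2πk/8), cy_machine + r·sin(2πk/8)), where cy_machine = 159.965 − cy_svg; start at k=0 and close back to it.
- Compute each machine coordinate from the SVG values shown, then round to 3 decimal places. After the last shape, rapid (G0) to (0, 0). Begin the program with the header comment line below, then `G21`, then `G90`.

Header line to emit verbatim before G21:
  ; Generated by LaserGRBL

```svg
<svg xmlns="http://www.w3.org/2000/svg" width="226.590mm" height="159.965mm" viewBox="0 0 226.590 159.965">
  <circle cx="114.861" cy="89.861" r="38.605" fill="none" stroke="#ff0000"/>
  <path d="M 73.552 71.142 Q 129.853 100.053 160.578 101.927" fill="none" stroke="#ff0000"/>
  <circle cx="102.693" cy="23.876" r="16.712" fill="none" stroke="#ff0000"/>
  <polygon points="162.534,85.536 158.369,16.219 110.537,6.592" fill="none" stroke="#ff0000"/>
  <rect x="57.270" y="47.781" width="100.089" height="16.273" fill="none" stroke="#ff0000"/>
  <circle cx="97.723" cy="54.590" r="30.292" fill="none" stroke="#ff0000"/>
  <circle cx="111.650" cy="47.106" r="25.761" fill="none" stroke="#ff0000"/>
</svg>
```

; Generated by LaserGRBL
G21
G90
G0 X153.466 Y70.104
M3 S907
G01 X142.159 Y97.402 F1500
G01 X114.861 Y108.709
G01 X87.563 Y97.402
G01 X76.256 Y70.104
G01 X87.563 Y42.806
G01 X114.861 Y31.499
G01 X142.159 Y42.806
G01 X153.466 Y70.104
M5
G0 X73.552 Y88.823
M3 S907
G01 X100.104 Y76.057 F1500
G01 X123.459 Y66.671
G01 X143.617 Y60.665
G01 X160.578 Y58.038
M5
G0 X119.405 Y136.089
M3 S907
G01 X114.510 Y147.906 F1500
G01 X102.693 Y152.801
G01 X90.876 Y147.906
G01 X85.981 Y136.089
G01 X90.876 Y124.272
G01 X102.693 Y119.377
G01 X114.510 Y124.272
G01 X119.405 Y136.089
M5
G0 X162.534 Y74.429
M3 S907
G01 X158.369 Y143.746 F1500
G01 X110.537 Y153.373
G01 X162.534 Y74.429
M5
G0 X57.270 Y112.184
M3 S907
G01 X157.359 Y112.184 F1500
G01 X157.359 Y95.911
G01 X57.270 Y95.911
G01 X57.270 Y112.184
M5
G0 X128.015 Y105.375
M3 S907
G01 X119.143 Y126.795 F1500
G01 X97.723 Y135.667
G01 X76.303 Y126.795
G01 X67.431 Y105.375
G01 X76.303 Y83.955
G01 X97.723 Y75.083
G01 X119.143 Y83.955
G01 X128.015 Y105.375
M5
G0 X137.411 Y112.859
M3 S907
G01 X129.866 Y131.075 F1500
G01 X111.650 Y138.620
G01 X93.434 Y131.075
G01 X85.889 Y112.859
G01 X93.434 Y94.643
G01 X111.650 Y87.098
G01 X129.866 Y94.643
G01 X137.411 Y112.859
M5
G0 X0.000 Y0.000

Since the viewBox matches the mm dimensions, user units are millimetres directly. The only transform is the Y-flip y_m = 159.965 − y_svg.

Shape 1 is a circle drawn with `<circle>`. Its stroke #ff0000 means cut at S907, F1500. After flipping Y the toolpath is (153.466,70.104) → (142.159,97.402) → (114.861,108.709) → (87.563,97.402) → (76.256,70.104) → (87.563,42.806) → (114.861,31.499) → (142.159,42.806) → (153.466,70.104), returning to the start.

Shape 2 is a quadratic bezier drawn with `<path>`. Its stroke #ff0000 means cut at S907, F1500. After flipping Y the toolpath is (73.552,88.823) → (100.104,76.057) → (123.459,66.671) → (143.617,60.665) → (160.578,58.038).

Shape 3 is a circle drawn with `<circle>`. Its stroke #ff0000 means cut at S907, F1500. After flipping Y the toolpath is (119.405,136.089) → (114.510,147.906) → (102.693,152.801) → (90.876,147.906) → (85.981,136.089) → (90.876,124.272) → (102.693,119.377) → (114.510,124.272) → (119.405,136.089), returning to the start.

Shape 4 is a closed polygon drawn with `<polygon>`. Its stroke #ff0000 means cut at S907, F1500. After flipping Y the toolpath is (162.534,74.429) → (158.369,143.746) → (110.537,153.373) → (162.534,74.429), returning to the start.

Shape 5 is a rectangle drawn with `<rect>`. Its stroke #ff0000 means cut at S907, F1500. After flipping Y the toolpath is (57.270,112.184) → (157.359,112.184) → (157.359,95.911) → (57.270,95.911) → (57.270,112.184), returning to the start.

Shape 6 is a circle drawn with `<circle>`. Its stroke #ff0000 means cut at S907, F1500. After flipping Y the toolpath is (128.015,105.375) → (119.143,126.795) → (97.723,135.667) → (76.303,126.795) → (67.431,105.375) → (76.303,83.955) → (97.723,75.083) → (119.143,83.955) → (128.015,105.375), returning to the start.

Shape 7 is a circle drawn with `<circle>`. Its stroke #ff0000 means cut at S907, F1500. After flipping Y the toolpath is (137.411,112.859) → (129.866,131.075) → (111.650,138.620) → (93.434,131.075) → (85.889,112.859) → (93.434,94.643) → (111.650,87.098) → (129.866,94.643) → (137.411,112.859), returning to the start.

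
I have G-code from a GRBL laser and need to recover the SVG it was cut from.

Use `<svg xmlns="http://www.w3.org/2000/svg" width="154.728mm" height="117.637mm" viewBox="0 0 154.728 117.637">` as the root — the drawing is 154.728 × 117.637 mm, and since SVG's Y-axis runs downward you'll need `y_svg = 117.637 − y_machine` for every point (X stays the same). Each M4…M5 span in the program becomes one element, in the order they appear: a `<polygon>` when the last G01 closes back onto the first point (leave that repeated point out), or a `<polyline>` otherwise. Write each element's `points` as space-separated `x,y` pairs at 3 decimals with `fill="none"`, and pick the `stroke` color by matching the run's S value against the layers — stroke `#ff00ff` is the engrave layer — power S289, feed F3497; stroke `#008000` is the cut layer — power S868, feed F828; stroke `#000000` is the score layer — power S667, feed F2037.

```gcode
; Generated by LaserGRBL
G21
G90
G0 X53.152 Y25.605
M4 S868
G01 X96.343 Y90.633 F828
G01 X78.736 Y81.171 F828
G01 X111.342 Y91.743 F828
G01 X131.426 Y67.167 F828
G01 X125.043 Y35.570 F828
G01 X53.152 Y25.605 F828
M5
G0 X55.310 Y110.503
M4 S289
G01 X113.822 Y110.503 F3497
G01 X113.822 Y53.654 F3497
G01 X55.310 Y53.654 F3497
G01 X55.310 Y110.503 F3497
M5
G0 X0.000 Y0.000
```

<svg xmlns="http://www.w3.org/2000/svg" width="154.728mm" height="117.637mm" viewBox="0 0 154.728 117.637">
  <polygon points="53.152,92.032 96.343,27.004 78.736,36.466 111.342,25.894 131.426,50.470 125.043,82.067" fill="none" stroke="#008000"/>
  <polygon points="55.310,7.134 113.822,7.134 113.822,63.983 55.310,63.983" fill="none" stroke="#ff00ff"/>
</svg>

Machine Y-up, SVG Y-down with viewBox height 117.637, so y_svg = 117.637 − y_machine; X carries over.

Run 1: S868 ⇒ cut layer `#008000`. The run returns to its start, so emit a `<polygon>` with points (Y-flipped): 53.152,92.032 96.343,27.004 78.736,36.466 111.342,25.894 131.426,50.470 125.043,82.067.

Run 2: S289 ⇒ engrave layer `#ff00ff`. The run returns to its start, so emit a `<polygon>` with points (Y-flipped): 55.310,7.134 113.822,7.134 113.822,63.983 55.310,63.983.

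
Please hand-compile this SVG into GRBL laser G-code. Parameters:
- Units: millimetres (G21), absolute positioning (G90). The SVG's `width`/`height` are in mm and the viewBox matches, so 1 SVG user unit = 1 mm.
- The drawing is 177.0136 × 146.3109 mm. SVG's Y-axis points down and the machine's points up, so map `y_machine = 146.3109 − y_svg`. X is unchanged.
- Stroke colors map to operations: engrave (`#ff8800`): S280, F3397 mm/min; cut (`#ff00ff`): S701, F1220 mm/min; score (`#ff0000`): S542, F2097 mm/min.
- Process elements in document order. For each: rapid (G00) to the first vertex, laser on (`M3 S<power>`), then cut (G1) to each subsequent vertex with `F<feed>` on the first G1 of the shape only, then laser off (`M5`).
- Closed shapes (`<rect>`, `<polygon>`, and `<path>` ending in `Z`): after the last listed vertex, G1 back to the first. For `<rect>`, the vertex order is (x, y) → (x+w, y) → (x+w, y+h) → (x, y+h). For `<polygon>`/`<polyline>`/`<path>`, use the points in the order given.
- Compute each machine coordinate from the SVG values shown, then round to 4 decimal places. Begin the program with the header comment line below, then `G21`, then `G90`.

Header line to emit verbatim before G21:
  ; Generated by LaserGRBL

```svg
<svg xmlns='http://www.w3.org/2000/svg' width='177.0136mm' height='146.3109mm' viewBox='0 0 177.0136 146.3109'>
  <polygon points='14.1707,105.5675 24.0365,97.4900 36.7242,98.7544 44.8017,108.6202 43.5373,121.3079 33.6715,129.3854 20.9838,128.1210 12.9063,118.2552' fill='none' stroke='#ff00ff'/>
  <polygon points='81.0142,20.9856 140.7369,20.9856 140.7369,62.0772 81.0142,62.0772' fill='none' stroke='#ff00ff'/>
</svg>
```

viewBox `0 0 177.0136 146.3109` with mm width/height → 1 unit = 1 mm. Flip: y_m = 146.3109 − y_svg.

**Shape 1** — `<polygon>` regular polygon, stroke `#ff00ff` → cut (S701, F1220). Machine vertices: (14.1707,40.7434) → (24.0365,48.8209) → (36.7242,47.5565) → (44.8017,37.6907) → (43.5373,25.0030) → (33.6715,16.9255) → (20.9838,18.1899) → (12.9063,28.0557) → (14.1707,40.7434). Closed: final G1 returns to the first vertex.

**Shape 2** — `<polygon>` rectangle, stroke `#ff00ff` → cut (S701, F1220). Machine vertices: (81.0142,125.3253) → (140.7369,125.3253) → (140.7369,84.2337) → (81.0142,84.2337) → (81.0142,125.3253). Closed: final G1 returns to the first vertex.

; Generated by LaserGRBL
G21
G90
G00 X14.1707 Y40.7434
M3 S701
G1 X24.0365 Y48.8209 F1220
G1 X36.7242 Y47.5565
G1 X44.8017 Y37.6907
G1 X43.5373 Y25.0030
G1 X33.6715 Y16.9255
G1 X20.9838 Y18.1899
G1 X12.9063 Y28.0557
G1 X14.1707 Y40.7434
M5
G00 X81.0142 Y125.3253
M3 S701
G1 X140.7369 Y125.3253 F1220
G1 X140.7369 Y84.2337
G1 X81.0142 Y84.2337
G1 X81.0142 Y125.3253
M5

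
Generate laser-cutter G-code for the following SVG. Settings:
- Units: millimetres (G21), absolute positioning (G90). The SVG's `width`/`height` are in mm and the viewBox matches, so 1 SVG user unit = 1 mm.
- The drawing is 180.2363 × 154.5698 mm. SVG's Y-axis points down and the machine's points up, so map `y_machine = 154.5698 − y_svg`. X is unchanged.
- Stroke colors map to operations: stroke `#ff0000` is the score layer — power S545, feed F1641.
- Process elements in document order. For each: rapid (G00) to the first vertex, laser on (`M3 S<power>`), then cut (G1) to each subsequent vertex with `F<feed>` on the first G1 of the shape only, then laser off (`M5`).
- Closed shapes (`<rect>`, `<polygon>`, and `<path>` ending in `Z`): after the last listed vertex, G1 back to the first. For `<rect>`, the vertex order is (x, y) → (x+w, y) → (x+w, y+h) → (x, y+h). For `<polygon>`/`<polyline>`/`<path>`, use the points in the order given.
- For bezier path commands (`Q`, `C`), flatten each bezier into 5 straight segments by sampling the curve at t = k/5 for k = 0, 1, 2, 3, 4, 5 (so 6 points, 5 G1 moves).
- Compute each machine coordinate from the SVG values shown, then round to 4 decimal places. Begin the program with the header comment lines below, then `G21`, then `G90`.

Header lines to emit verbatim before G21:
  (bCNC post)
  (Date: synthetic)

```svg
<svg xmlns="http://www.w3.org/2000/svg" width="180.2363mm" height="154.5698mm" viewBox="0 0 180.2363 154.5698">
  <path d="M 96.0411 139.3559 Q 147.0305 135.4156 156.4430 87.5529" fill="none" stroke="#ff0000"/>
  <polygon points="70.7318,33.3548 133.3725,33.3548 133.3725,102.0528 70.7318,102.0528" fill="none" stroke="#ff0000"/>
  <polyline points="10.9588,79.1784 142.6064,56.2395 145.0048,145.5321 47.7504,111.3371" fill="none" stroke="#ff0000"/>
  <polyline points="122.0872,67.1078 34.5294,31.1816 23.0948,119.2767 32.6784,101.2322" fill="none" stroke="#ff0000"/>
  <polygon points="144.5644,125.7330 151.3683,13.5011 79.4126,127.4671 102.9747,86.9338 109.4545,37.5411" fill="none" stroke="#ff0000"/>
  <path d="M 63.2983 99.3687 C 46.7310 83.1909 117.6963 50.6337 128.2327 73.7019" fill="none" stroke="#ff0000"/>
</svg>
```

(bCNC post)
(Date: synthetic)
G21
G90
G00 X96.0411 Y15.2139
M3 S545
G1 X114.7738 Y18.5469 F1641
G1 X130.1803 Y25.3937
G1 X142.2607 Y35.7543
G1 X151.0149 Y49.6287
G1 X156.4430 Y67.0169
M5
G00 X70.7318 Y121.2150
M3 S545
G1 X133.3725 Y121.2150 F1641
G1 X133.3725 Y52.5170
G1 X70.7318 Y52.5170
G1 X70.7318 Y121.2150
M5
G00 X10.9588 Y75.3914
M3 S545
G1 X142.6064 Y98.3303 F1641
G1 X145.0048 Y9.0377
G1 X47.7504 Y43.2327
M5
G00 X122.0872 Y87.4620
M3 S545
G1 X34.5294 Y123.3882 F1641
G1 X23.0948 Y35.2931
G1 X32.6784 Y53.3376
M5
G00 X144.5644 Y28.8368
M3 S545
G1 X151.3683 Y141.0687 F1641
G1 X79.4126 Y27.1027
G1 X102.9747 Y67.6360
G1 X109.4545 Y117.0287
G1 X144.5644 Y28.8368
M5
G00 X63.2983 Y55.2011
M3 S545
G1 X62.6781 Y66.2973 F1641
G1 X75.9637 Y77.8683
G1 X96.0527 Y86.4579
G1 X115.8431 Y88.6098
G1 X128.2327 Y80.8679
M5

viewBox `0 0 180.2363 154.5698` with mm width/height → 1 unit = 1 mm. Flip: y_m = 154.5698 − y_svg.

**Shape 1** — `<path>` quadratic bezier, stroke `#ff0000` → score (S545, F1641). Control points (SVG): P0=(96.0411,139.3559), P1=(147.0305,135.4156), P2=(156.4430,87.5529); sampled at t=k/5. Machine vertices: (96.0411,15.2139) → (114.7738,18.5469) → (130.1803,25.3937) → (142.2607,35.7543) → (151.0149,49.6287) → (156.4430,67.0169). Open path.

**Shape 2** — `<polygon>` rectangle, stroke `#ff0000` → score (S545, F1641). Machine vertices: (70.7318,121.2150) → (133.3725,121.2150) → (133.3725,52.5170) → (70.7318,52.5170) → (70.7318,121.2150). Closed: final G1 returns to the first vertex.

**Shape 3** — `<polyline>` open polyline, stroke `#ff0000` → score (S545, F1641). Machine vertices: (10.9588,75.3914) → (142.6064,98.3303) → (145.0048,9.0377) → (47.7504,43.2327). Open path.

**Shape 4** — `<polyline>` open polyline, stroke `#ff0000` → score (S545, F1641). Machine vertices: (122.0872,87.4620) → (34.5294,123.3882) → (23.0948,35.2931) → (32.6784,53.3376). Open path.

**Shape 5** — `<polygon>` closed polygon, stroke `#ff0000` → score (S545, F1641). Machine vertices: (144.5644,28.8368) → (151.3683,141.0687) → (79.4126,27.1027) → (102.9747,67.6360) → (109.4545,117.0287) → (144.5644,28.8368). Closed: final G1 returns to the first vertex.

**Shape 6** — `<path>` cubic bezier, stroke `#ff0000` → score (S545, F1641). Control points (SVG): P0=(63.2983,99.3687), P1=(46.7310,83.1909), P2=(117.6963,50.6337), P3=(128.2327,73.7019); sampled at t=k/5. Machine vertices: (63.2983,55.2011) → (62.6781,66.2973) → (75.9637,77.8683) → (96.0527,86.4579) → (115.8431,88.6098) → (128.2327,80.8679). Open path.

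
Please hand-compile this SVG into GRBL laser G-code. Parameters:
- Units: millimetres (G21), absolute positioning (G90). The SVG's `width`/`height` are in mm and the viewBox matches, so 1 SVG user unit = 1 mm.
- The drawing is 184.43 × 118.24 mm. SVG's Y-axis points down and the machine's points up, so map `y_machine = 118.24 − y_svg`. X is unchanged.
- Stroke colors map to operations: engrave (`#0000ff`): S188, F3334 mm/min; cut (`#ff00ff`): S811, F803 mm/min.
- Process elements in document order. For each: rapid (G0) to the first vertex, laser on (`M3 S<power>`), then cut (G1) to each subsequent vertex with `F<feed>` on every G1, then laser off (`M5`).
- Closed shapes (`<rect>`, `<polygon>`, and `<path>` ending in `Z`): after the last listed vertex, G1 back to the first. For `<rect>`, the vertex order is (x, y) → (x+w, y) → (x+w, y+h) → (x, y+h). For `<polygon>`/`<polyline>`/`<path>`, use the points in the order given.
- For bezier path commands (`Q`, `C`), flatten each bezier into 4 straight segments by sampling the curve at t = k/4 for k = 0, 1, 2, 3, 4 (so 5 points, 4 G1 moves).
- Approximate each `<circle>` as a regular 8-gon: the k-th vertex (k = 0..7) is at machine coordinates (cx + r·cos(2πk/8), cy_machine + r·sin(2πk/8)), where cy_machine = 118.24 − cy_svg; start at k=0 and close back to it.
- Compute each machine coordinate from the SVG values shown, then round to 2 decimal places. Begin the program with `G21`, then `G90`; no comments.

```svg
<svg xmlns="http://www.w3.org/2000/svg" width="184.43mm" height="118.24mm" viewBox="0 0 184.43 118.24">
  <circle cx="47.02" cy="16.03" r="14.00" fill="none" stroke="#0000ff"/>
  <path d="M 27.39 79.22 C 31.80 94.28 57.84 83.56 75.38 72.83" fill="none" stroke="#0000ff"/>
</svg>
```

viewBox `0 0 184.43 118.24` with mm width/height → 1 unit = 1 mm. Flip: y_m = 118.24 − y_svg.

**Shape 1** — `<circle>` circle, stroke `#0000ff` → engrave (S188, F3334). Machine vertices: (61.02,102.21) → (56.92,112.11) → (47.02,116.21) → (37.12,112.11) → (33.02,102.21) → (37.12,92.31) → (47.02,88.21) → (56.92,92.31) → (61.02,102.21). Closed: final G1 returns to the first vertex.

**Shape 2** — `<path>` cubic bezier, stroke `#0000ff` → engrave (S188, F3334). Control points (SVG): P0=(27.39,79.22), P1=(31.80,94.28), P2=(57.84,83.56), P3=(75.38,72.83); sampled at t=k/4. Machine vertices: (27.39,39.02) → (34.28,32.16) → (46.46,32.54) → (61.10,37.77) → (75.38,45.41). Open path.

G21
G90
G0 X61.02 Y102.21
M3 S188
G1 X56.92 Y112.11 F3334
G1 X47.02 Y116.21 F3334
G1 X37.12 Y112.11 F3334
G1 X33.02 Y102.21 F3334
G1 X37.12 Y92.31 F3334
G1 X47.02 Y88.21 F3334
G1 X56.92 Y92.31 F3334
G1 X61.02 Y102.21 F3334
M5
G0 X27.39 Y39.02
M3 S188
G1 X34.28 Y32.16 F3334
G1 X46.46 Y32.54 F3334
G1 X61.10 Y37.77 F3334
G1 X75.38 Y45.41 F3334
M5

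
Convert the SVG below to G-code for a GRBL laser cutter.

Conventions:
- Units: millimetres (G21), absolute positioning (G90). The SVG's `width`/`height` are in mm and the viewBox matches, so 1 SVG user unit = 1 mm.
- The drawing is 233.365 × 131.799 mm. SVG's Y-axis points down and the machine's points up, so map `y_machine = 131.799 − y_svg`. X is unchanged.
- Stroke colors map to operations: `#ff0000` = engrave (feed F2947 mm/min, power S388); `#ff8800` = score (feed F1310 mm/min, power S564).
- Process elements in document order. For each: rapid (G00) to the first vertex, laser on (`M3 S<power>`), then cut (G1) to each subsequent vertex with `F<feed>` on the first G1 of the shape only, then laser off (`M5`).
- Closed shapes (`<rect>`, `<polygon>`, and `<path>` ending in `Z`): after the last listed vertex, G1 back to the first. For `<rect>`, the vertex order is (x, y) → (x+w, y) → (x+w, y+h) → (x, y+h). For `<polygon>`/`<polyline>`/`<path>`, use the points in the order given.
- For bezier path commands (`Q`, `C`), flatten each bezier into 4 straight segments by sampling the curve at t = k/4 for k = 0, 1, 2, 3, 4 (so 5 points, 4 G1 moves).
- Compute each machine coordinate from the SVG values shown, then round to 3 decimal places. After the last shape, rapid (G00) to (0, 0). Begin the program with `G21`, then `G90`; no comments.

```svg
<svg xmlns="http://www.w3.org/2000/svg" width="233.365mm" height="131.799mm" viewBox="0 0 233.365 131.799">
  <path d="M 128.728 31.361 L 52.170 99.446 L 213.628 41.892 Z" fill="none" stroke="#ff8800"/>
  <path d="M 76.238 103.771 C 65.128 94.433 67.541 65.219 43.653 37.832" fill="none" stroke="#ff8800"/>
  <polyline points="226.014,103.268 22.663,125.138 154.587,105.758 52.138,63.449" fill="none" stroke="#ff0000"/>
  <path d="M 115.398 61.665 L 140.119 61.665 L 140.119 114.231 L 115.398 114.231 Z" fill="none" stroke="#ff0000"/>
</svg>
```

G21
G90
G00 X128.728 Y100.438
M3 S564
G1 X52.170 Y32.353 F1310
G1 X213.628 Y89.907
G1 X128.728 Y100.438
M5
G00 X76.238 Y28.028
M3 S564
G1 X69.819 Y38.419 F1310
G1 X64.737 Y54.229
G1 X57.260 Y73.423
G1 X43.653 Y93.967
M5
G00 X226.014 Y28.531
M3 S388
G1 X22.663 Y6.661 F2947
G1 X154.587 Y26.041
G1 X52.138 Y68.350
M5
G00 X115.398 Y70.134
M3 S388
G1 X140.119 Y70.134 F2947
G1 X140.119 Y17.568
G1 X115.398 Y17.568
G1 X115.398 Y70.134
M5
G00 X0.000 Y0.000

viewBox `0 0 233.365 131.799` with mm width/height → 1 unit = 1 mm. Flip: y_m = 131.799 − y_svg.

**Shape 1** — `<path>` closed polygon, stroke `#ff8800` → score (S564, F1310). Machine vertices: (128.728,100.438) → (52.170,32.353) → (213.628,89.907) → (128.728,100.438). Closed: final G1 returns to the first vertex.

**Shape 2** — `<path>` cubic bezier, stroke `#ff8800` → score (S564, F1310). Control points (SVG): P0=(76.238,103.771), P1=(65.128,94.433), P2=(67.541,65.219), P3=(43.653,37.832); sampled at t=k/4. Machine vertices: (76.238,28.028) → (69.819,38.419) → (64.737,54.229) → (57.260,73.423) → (43.653,93.967). Open path.

**Shape 3** — `<polyline>` open polyline, stroke `#ff0000` → engrave (S388, F2947). Machine vertices: (226.014,28.531) → (22.663,6.661) → (154.587,26.041) → (52.138,68.350). Open path.

**Shape 4** — `<path>` rectangle, stroke `#ff0000` → engrave (S388, F2947). Machine vertices: (115.398,70.134) → (140.119,70.134) → (140.119,17.568) → (115.398,17.568) → (115.398,70.134). Closed: final G1 returns to the first vertex.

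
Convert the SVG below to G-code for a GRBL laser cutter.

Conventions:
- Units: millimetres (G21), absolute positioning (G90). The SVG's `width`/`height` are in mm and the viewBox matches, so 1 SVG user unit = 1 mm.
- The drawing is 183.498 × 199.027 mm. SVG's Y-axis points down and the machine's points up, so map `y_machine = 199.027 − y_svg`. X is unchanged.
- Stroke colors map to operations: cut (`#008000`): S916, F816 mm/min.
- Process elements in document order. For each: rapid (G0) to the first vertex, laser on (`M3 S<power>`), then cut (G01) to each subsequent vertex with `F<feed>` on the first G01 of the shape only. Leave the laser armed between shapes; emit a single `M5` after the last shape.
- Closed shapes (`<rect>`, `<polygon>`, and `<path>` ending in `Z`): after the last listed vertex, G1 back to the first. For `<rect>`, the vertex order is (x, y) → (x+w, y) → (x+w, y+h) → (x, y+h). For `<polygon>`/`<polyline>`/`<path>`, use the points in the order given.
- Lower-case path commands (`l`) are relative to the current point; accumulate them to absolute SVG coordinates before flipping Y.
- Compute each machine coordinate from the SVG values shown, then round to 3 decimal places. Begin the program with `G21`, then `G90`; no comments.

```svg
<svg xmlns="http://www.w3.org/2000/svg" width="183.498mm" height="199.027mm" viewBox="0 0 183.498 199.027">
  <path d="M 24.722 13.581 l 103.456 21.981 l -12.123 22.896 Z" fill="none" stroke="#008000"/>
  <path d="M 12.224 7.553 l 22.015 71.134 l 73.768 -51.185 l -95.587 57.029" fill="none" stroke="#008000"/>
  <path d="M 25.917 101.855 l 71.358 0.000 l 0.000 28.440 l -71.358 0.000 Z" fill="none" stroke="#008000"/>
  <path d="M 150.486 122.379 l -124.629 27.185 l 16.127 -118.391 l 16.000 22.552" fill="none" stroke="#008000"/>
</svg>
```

Since the viewBox matches the mm dimensions, user units are millimetres directly. The only transform is the Y-flip y_m = 199.027 − y_svg.

Shape 1 is a closed polygon drawn with `<path>`. Its stroke #008000 means cut at S916, F816. After flipping Y the toolpath is (24.722,185.446) → (128.178,163.465) → (116.055,140.569) → (24.722,185.446), returning to the start.

Shape 2 is a open polyline drawn with `<path>`. Its stroke #008000 means cut at S916, F816. After flipping Y the toolpath is (12.224,191.474) → (34.239,120.340) → (108.007,171.525) → (12.420,114.496).

Shape 3 is a rectangle drawn with `<path>`. Its stroke #008000 means cut at S916, F816. After flipping Y the toolpath is (25.917,97.172) → (97.275,97.172) → (97.275,68.732) → (25.917,68.732) → (25.917,97.172), returning to the start.

Shape 4 is a open polyline drawn with `<path>`. Its stroke #008000 means cut at S916, F816. After flipping Y the toolpath is (150.486,76.648) → (25.857,49.463) → (41.984,167.854) → (57.984,145.302).

G21
G90
G0 X24.722 Y185.446
M3 S916
G01 X128.178 Y163.465 F816
G01 X116.055 Y140.569
G01 X24.722 Y185.446
G0 X12.224 Y191.474
M3 S916
G01 X34.239 Y120.340 F816
G01 X108.007 Y171.525
G01 X12.420 Y114.496
G0 X25.917 Y97.172
M3 S916
G01 X97.275 Y97.172 F816
G01 X97.275 Y68.732
G01 X25.917 Y68.732
G01 X25.917 Y97.172
G0 X150.486 Y76.648
M3 S916
G01 X25.857 Y49.463 F816
G01 X41.984 Y167.854
G01 X57.984 Y145.302
M5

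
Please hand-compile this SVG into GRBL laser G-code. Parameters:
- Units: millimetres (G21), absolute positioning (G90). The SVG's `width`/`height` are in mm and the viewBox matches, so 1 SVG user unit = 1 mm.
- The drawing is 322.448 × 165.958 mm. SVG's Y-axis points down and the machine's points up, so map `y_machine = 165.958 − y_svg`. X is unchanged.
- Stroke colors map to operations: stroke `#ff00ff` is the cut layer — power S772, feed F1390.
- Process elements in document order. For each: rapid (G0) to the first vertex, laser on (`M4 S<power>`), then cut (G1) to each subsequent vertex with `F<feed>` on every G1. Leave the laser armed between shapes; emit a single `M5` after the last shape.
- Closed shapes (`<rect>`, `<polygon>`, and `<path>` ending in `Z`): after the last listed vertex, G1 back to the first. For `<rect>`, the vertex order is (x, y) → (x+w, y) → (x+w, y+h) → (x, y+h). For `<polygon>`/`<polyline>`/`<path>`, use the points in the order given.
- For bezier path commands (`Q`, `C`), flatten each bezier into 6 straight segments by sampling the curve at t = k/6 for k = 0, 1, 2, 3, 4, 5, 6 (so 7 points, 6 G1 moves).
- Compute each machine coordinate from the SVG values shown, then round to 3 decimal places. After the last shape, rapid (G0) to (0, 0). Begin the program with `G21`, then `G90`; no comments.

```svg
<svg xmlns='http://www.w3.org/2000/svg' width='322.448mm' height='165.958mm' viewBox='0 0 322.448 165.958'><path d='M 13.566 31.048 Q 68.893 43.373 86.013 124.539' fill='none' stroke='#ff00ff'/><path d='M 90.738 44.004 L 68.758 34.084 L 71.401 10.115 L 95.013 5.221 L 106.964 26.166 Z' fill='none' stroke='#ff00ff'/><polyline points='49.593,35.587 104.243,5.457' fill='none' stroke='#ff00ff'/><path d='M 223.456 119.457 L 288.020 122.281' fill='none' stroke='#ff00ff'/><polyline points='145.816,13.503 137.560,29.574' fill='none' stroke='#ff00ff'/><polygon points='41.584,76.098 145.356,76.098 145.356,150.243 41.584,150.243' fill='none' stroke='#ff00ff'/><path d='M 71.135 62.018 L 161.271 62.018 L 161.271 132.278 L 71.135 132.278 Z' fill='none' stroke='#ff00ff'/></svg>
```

Since the viewBox matches the mm dimensions, user units are millimetres directly. The only transform is the Y-flip y_m = 165.958 − y_svg.

Shape 1 is a quadratic bezier drawn with `<path>`. Its stroke #ff00ff means cut at S772, F1390. After flipping Y the toolpath is (13.566,134.910) → (30.947,128.889) → (46.205,119.044) → (59.341,105.375) → (70.354,87.881) → (79.245,66.562) → (86.013,41.419).

Shape 2 is a regular polygon drawn with `<path>`. Its stroke #ff00ff means cut at S772, F1390. After flipping Y the toolpath is (90.738,121.954) → (68.758,131.874) → (71.401,155.843) → (95.013,160.737) → (106.964,139.792) → (90.738,121.954), returning to the start.

Shape 3 is a line segment drawn with `<polyline>`. Its stroke #ff00ff means cut at S772, F1390. After flipping Y the toolpath is (49.593,130.371) → (104.243,160.501).

Shape 4 is a line segment drawn with `<path>`. Its stroke #ff00ff means cut at S772, F1390. After flipping Y the toolpath is (223.456,46.501) → (288.020,43.677).

Shape 5 is a line segment drawn with `<polyline>`. Its stroke #ff00ff means cut at S772, F1390. After flipping Y the toolpath is (145.816,152.455) → (137.560,136.384).

Shape 6 is a rectangle drawn with `<polygon>`. Its stroke #ff00ff means cut at S772, F1390. After flipping Y the toolpath is (41.584,89.860) → (145.356,89.860) → (145.356,15.715) → (41.584,15.715) → (41.584,89.860), returning to the start.

Shape 7 is a rectangle drawn with `<path>`. Its stroke #ff00ff means cut at S772, F1390. After flipping Y the toolpath is (71.135,103.940) → (161.271,103.940) → (161.271,33.680) → (71.135,33.680) → (71.135,103.940), returning to the start.

G21
G90
G0 X13.566 Y134.910
M4 S772
G1 X30.947 Y128.889 F1390
G1 X46.205 Y119.044 F1390
G1 X59.341 Y105.375 F1390
G1 X70.354 Y87.881 F1390
G1 X79.245 Y66.562 F1390
G1 X86.013 Y41.419 F1390
G0 X90.738 Y121.954
M4 S772
G1 X68.758 Y131.874 F1390
G1 X71.401 Y155.843 F1390
G1 X95.013 Y160.737 F1390
G1 X106.964 Y139.792 F1390
G1 X90.738 Y121.954 F1390
G0 X49.593 Y130.371
M4 S772
G1 X104.243 Y160.501 F1390
G0 X223.456 Y46.501
M4 S772
G1 X288.020 Y43.677 F1390
G0 X145.816 Y152.455
M4 S772
G1 X137.560 Y136.384 F1390
G0 X41.584 Y89.860
M4 S772
G1 X145.356 Y89.860 F1390
G1 X145.356 Y15.715 F1390
G1 X41.584 Y15.715 F1390
G1 X41.584 Y89.860 F1390
G0 X71.135 Y103.940
M4 S772
G1 X161.271 Y103.940 F1390
G1 X161.271 Y33.680 F1390
G1 X71.135 Y33.680 F1390
G1 X71.135 Y103.940 F1390
M5
G0 X0.000 Y0.000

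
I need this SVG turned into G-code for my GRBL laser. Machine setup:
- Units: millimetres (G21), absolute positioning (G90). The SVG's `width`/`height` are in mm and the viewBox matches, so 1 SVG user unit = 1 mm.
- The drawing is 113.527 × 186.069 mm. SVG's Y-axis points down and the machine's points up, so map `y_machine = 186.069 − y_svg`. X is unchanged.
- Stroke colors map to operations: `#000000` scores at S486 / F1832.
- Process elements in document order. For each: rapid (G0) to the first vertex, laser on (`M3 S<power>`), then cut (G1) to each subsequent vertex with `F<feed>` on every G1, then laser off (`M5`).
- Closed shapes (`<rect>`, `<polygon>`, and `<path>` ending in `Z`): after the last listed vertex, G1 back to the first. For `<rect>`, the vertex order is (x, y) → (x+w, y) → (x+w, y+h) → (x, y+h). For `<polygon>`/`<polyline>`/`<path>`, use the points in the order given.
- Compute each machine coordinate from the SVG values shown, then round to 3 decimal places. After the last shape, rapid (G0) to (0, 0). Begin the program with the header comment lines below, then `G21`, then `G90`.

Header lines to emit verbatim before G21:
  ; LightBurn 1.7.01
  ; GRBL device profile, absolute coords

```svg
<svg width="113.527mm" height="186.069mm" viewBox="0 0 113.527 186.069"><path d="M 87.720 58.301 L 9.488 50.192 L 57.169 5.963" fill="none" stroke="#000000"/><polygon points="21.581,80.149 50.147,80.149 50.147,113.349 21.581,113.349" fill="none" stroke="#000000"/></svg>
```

; LightBurn 1.7.01
; GRBL device profile, absolute coords
G21
G90
G0 X87.720 Y127.768
M3 S486
G1 X9.488 Y135.877 F1832
G1 X57.169 Y180.106 F1832
M5
G0 X21.581 Y105.920
M3 S486
G1 X50.147 Y105.920 F1832
G1 X50.147 Y72.720 F1832
G1 X21.581 Y72.720 F1832
G1 X21.581 Y105.920 F1832
M5
G0 X0.000 Y0.000

Since the viewBox matches the mm dimensions, user units are millimetres directly. The only transform is the Y-flip y_m = 186.069 − y_svg.

Shape 1 is a open polyline drawn with `<path>`. Its stroke #000000 means score at S486, F1832. After flipping Y the toolpath is (87.720,127.768) → (9.488,135.877) → (57.169,180.106).

Shape 2 is a rectangle drawn with `<polygon>`. Its stroke #000000 means score at S486, F1832. After flipping Y the toolpath is (21.581,105.920) → (50.147,105.920) → (50.147,72.720) → (21.581,72.720) → (21.581,105.920), returning to the start.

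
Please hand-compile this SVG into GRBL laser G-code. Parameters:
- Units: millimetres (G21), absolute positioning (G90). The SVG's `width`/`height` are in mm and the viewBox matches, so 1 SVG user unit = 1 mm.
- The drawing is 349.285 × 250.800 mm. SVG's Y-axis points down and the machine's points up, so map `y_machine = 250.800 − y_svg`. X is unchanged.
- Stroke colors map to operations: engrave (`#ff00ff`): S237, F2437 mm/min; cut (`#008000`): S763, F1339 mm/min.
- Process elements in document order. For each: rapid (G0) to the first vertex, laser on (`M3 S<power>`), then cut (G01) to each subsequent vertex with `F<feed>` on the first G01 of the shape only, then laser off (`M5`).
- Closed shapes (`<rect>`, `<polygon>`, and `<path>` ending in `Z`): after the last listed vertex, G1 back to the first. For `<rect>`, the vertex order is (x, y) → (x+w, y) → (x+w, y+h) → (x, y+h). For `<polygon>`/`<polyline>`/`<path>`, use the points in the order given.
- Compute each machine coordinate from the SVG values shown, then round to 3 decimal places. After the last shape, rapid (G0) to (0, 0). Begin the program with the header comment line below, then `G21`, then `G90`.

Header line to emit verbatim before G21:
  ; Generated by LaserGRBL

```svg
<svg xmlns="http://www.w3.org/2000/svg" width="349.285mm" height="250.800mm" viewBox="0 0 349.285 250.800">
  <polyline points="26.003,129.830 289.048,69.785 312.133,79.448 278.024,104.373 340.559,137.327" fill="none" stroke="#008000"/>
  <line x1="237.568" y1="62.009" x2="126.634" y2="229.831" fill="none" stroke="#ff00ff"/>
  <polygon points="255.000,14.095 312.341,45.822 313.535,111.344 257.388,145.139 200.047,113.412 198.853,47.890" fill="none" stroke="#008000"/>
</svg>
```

Since the viewBox matches the mm dimensions, user units are millimetres directly. The only transform is the Y-flip y_m = 250.800 − y_svg.

Shape 1 is a open polyline drawn with `<polyline>`. Its stroke #008000 means cut at S763, F1339. After flipping Y the toolpath is (26.003,120.970) → (289.048,181.015) → (312.133,171.352) → (278.024,146.427) → (340.559,113.473).

Shape 2 is a line segment drawn with `<line>`. Its stroke #ff00ff means engrave at S237, F2437. After flipping Y the toolpath is (237.568,188.791) → (126.634,20.969).

Shape 3 is a regular polygon drawn with `<polygon>`. Its stroke #008000 means cut at S763, F1339. After flipping Y the toolpath is (255.000,236.705) → (312.341,204.978) → (313.535,139.456) → (257.388,105.661) → (200.047,137.388) → (198.853,202.910) → (255.000,236.705), returning to the start.

; Generated by LaserGRBL
G21
G90
G0 X26.003 Y120.970
M3 S763
G01 X289.048 Y181.015 F1339
G01 X312.133 Y171.352
G01 X278.024 Y146.427
G01 X340.559 Y113.473
M5
G0 X237.568 Y188.791
M3 S237
G01 X126.634 Y20.969 F2437
M5
G0 X255.000 Y236.705
M3 S763
G01 X312.341 Y204.978 F1339
G01 X313.535 Y139.456
G01 X257.388 Y105.661
G01 X200.047 Y137.388
G01 X198.853 Y202.910
G01 X255.000 Y236.705
M5
G0 X0.000 Y0.000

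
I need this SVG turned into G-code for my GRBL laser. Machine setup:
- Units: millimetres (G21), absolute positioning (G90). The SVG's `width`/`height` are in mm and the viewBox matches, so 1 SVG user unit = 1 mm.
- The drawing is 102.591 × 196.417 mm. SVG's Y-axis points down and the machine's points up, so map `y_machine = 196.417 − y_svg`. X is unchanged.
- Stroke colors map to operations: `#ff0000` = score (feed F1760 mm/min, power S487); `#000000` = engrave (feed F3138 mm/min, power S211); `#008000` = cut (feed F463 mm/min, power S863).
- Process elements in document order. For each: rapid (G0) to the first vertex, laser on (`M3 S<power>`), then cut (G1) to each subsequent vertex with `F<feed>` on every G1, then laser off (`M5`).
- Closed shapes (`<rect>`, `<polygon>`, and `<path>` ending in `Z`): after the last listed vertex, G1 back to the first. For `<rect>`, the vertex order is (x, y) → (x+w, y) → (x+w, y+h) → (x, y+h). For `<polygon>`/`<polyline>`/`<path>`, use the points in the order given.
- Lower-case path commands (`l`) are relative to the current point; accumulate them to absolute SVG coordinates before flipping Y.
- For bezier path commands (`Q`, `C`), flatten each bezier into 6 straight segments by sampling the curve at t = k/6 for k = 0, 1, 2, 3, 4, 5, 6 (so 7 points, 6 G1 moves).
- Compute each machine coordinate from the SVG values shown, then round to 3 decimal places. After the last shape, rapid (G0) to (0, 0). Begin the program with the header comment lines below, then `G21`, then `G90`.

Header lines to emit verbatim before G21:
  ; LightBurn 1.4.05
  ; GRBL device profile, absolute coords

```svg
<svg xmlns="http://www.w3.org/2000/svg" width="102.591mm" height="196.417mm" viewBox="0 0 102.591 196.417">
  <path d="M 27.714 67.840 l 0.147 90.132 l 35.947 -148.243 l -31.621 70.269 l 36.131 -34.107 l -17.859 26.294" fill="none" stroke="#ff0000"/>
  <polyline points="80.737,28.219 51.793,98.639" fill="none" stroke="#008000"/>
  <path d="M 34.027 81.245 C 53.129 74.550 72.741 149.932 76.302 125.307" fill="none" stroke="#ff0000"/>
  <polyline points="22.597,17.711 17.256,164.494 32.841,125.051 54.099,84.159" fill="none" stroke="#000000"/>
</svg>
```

; LightBurn 1.4.05
; GRBL device profile, absolute coords
G21
G90
G0 X27.714 Y128.577
M3 S487
G1 X27.861 Y38.445 F1760
G1 X63.808 Y186.688 F1760
G1 X32.187 Y116.419 F1760
G1 X68.318 Y150.526 F1760
G1 X50.459 Y124.232 F1760
M5
G0 X80.737 Y168.198
M3 S863
G1 X51.793 Y97.778 F463
M5
G0 X34.027 Y115.172
M3 S487
G1 X43.544 Y112.523 F1760
G1 X52.686 Y101.252 F1760
G1 X60.992 Y86.417 F1760
G1 X68.004 Y73.077 F1760
G1 X73.261 Y66.288 F1760
G1 X76.302 Y71.110 F1760
M5
G0 X22.597 Y178.706
M3 S211
G1 X17.256 Y31.923 F3138
G1 X32.841 Y71.366 F3138
G1 X54.099 Y112.258 F3138
M5
G0 X0.000 Y0.000

viewBox `0 0 102.591 196.417` with mm width/height → 1 unit = 1 mm. Flip: y_m = 196.417 − y_svg.

**Shape 1** — `<path>` open polyline, stroke `#ff0000` → score (S487, F1760). Machine vertices: (27.714,128.577) → (27.861,38.445) → (63.808,186.688) → (32.187,116.419) → (68.318,150.526) → (50.459,124.232). Open path.

**Shape 2** — `<polyline>` line segment, stroke `#008000` → cut (S863, F463). Machine vertices: (80.737,168.198) → (51.793,97.778). Open path.

**Shape 3** — `<path>` cubic bezier, stroke `#ff0000` → score (S487, F1760). Control points (SVG): P0=(34.027,81.245), P1=(53.129,74.550), P2=(72.741,149.932), P3=(76.302,125.307); sampled at t=k/6. Machine vertices: (34.027,115.172) → (43.544,112.523) → (52.686,101.252) → (60.992,86.417) → (68.004,73.077) → (73.261,66.288) → (76.302,71.110). Open path.

**Shape 4** — `<polyline>` open polyline, stroke `#000000` → engrave (S211, F3138). Machine vertices: (22.597,178.706) → (17.256,31.923) → (32.841,71.366) → (54.099,112.258). Open path.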